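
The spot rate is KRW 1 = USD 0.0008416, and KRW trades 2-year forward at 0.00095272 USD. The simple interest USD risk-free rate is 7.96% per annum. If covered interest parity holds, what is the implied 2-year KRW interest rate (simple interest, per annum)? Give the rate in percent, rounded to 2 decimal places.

T = 2 years.
CIP gives F = S · g_USD/g_KRW, so g_USD/g_KRW = 0.00095272/0.0008416 = 1.1320342.
USD growth factor: 1 + 0.0796×2 = 1.159200.
That pins the KRW growth at 1.0239973.
r = (1.0239973 − 1)/2 = 0.011999 → 1.20%.

1.20%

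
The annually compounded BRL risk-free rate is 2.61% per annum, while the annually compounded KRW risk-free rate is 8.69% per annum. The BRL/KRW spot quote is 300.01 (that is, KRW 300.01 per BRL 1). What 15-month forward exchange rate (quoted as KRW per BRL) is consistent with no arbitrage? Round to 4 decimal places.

T = 15/12 years.
Growth of 1 KRW over T: (1 + 0.0869)^(15/12) = 1.109780235.
BRL growth factor: (1 + 0.0261)^(15/12) = 1.032730752.
CIP: F = S · (grow KRW)/(grow BRL) = 300.01 × 1.109780235/1.032730752 = 322.393003 KRW per BRL.

322.3930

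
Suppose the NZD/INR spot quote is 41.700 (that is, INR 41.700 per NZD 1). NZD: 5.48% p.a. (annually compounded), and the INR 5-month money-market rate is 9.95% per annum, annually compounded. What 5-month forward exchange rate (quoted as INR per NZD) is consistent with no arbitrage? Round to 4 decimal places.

42.4274

T = 5/12 years.
Growth of 1 INR over T: (1 + 0.0995)^(5/12) = 1.04031457.
NZD accumulates by (1 + 0.0548)^(5/12) = 1.02247858.
So F = 41.7 × 1.04031457 / 1.02247858 = 42.427410 (INR/NZD).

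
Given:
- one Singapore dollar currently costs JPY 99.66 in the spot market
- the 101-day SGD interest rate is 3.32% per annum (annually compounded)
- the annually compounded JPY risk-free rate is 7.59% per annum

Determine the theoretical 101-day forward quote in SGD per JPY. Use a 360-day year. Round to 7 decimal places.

0.0099208

T = 101/360 years.
Growth of 1 JPY over T: (1 + 0.0759)^(101/360) = 1.0207368.
SGD growth factor: (1 + 0.0332)^(101/360) = 1.0092053.
So F = 99.66 × 1.0207368 / 1.0092053 = 100.7987 (JPY/SGD).
Invert for SGD per JPY: 1 / 100.7987 = 0.0099208.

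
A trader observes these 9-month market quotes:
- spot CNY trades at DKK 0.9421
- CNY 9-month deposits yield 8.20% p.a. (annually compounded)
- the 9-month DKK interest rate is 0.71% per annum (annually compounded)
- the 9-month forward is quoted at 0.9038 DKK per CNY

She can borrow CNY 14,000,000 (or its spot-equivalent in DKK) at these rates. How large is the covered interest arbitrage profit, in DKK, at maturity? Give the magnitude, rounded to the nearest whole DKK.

DKK 164,085

T = 9/12 years.
Keep in CNY, deliver into the forward: 14,000,000·1.0608902194·0.9038 = DKK 13,423,656.12.
Swap to DKK now, deposit: 14,000,000·0.9421·1.005320288 = DKK 13,259,571.41.
The quoted forward overvalues CNY, so borrow DKK, buy CNY at spot, deposit the CNY at 8.20%, and sell the proceeds forward at 0.9038.
Profit = 13,423,656.12 − 13,259,571.41 = DKK 164,085.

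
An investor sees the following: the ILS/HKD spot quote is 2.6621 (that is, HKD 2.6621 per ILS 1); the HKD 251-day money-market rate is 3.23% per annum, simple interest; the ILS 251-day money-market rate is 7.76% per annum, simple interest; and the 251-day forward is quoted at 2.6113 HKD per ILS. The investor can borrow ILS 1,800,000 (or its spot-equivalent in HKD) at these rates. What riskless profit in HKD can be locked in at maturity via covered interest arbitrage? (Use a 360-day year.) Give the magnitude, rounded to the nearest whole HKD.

HKD 54,957

T = 251/360 years.
Keep in ILS, deliver into the forward: 1,800,000·1.054104444·2.6113 = HKD 4,954,649.28.
Swap to HKD now, deposit: 1,800,000·2.6621·1.022520278 = HKD 4,899,692.22.
The quoted forward overvalues ILS, so borrow HKD, buy ILS at spot, deposit the ILS at 7.76%, and sell the proceeds forward at 2.6113.
Arbitrage profit = |4,954,649.28 − 4,899,692.22| = HKD 54,957.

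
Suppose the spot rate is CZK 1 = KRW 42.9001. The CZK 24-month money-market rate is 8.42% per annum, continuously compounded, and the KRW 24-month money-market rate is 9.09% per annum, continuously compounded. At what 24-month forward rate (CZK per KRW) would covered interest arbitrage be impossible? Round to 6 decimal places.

T = 2 years.
Growth of 1 KRW over T: e^(0.0909×2) = 1.1993743.
CZK accumulates by e^(0.0842×2) = 1.1834099.
Forward (KRW per CZK) = 42.9001 × 1.1993743 / 1.1834099 = 43.47883.
Invert for CZK per KRW: 1 / 43.47883 = 0.023000.

0.023000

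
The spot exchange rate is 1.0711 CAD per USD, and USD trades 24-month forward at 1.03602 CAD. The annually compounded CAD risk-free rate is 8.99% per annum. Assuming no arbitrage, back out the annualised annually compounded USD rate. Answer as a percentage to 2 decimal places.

10.82%

T = 2 years.
By CIP, F/S equals the CAD-to-USD growth ratio: 1.03602/1.0711 = 0.9672486.
The CAD side grows by (1 + 0.0899)^2 = 1.187882.
That pins the USD growth at 1.2281041.
Annualise: 1.2281041^(1/2) − 1 = 0.108199 = 10.82%.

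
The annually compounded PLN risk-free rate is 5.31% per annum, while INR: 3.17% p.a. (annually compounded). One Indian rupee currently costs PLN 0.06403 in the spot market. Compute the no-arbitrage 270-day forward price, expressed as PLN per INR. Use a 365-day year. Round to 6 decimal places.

T = 270/365 years.
PLN accumulates by (1 + 0.0531)^(270/365) = 1.0390139.
Growth of 1 INR over T: (1 + 0.0317)^(270/365) = 1.0233538.
So F = 0.06403 × 1.0390139 / 1.0233538 = 0.06500983 (PLN/INR).

0.065010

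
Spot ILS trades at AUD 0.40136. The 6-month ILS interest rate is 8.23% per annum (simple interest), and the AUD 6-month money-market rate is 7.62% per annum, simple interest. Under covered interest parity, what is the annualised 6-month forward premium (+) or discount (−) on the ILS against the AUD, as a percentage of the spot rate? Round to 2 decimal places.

T = 6/12 years.
No-arbitrage forward: 0.40136 × 1.038100 / 1.041150 = 0.40018423 AUD/ILS.
Annualised premium = (F − S)/S × (1/T) = (0.40018423 − 0.40136)/0.40136 ÷ (6/12) = -0.59%.

-0.59%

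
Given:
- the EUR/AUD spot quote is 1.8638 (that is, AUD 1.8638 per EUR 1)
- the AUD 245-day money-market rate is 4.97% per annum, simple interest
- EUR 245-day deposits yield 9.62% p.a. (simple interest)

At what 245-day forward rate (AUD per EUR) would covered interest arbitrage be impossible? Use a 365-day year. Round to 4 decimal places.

T = 245/365 years.
AUD growth factor: 1 + 0.0497×245/365 = 1.0333603.
EUR growth factor: 1 + 0.0962×245/365 = 1.0645726.
CIP: F = S · (grow AUD)/(grow EUR) = 1.8638 × 1.0333603/1.0645726 = 1.809155 AUD per EUR.

1.8092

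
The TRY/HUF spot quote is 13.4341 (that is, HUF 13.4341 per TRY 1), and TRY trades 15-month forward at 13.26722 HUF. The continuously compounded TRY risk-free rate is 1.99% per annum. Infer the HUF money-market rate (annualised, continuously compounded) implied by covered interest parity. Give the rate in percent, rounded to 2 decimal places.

0.99%

T = 15/12 years.
F/S = 13.26722/13.4341 = 0.9875779 = (growth of HUF) / (growth of TRY).
The TRY side grows by e^(0.0199×15/12) = 1.025187.
That pins the HUF growth at 1.012452.
r = ln(1.012452)/(15/12) = 0.009900 → 0.99%.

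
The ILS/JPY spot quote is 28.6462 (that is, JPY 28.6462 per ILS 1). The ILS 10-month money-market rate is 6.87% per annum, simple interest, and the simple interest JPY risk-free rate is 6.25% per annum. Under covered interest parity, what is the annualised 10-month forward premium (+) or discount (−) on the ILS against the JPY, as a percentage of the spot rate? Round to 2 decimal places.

T = 10/12 years.
F = S · g_JPY/g_ILS = 28.6462 × 1.0520833/1.057250 = 28.5062082.
Annualised premium = (F − S)/S × (1/T) = (28.5062082 − 28.6462)/28.6462 ÷ (10/12) = -0.59%.

-0.59%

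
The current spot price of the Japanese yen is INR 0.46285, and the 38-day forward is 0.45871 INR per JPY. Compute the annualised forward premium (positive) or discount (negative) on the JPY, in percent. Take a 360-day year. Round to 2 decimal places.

T = 38/360 years.
Period premium: (0.45871 − 0.46285)/0.46285 = -0.0089446.
Per annum: -0.0089446 / (38/360) = -0.084738 = -8.47%.

-8.47%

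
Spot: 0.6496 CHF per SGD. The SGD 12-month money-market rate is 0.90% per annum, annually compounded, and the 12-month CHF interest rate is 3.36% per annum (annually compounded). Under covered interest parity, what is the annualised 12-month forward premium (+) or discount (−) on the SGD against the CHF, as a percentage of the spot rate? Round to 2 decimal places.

T = 1 year.
CIP forward (CHF per SGD) = 0.6496 × 1.033600/1.009000 = 0.6654376.
(F − S)/S ÷ T = (0.6654376 − 0.6496)/0.6496/1 = 0.024381 → 2.44%.

+2.44%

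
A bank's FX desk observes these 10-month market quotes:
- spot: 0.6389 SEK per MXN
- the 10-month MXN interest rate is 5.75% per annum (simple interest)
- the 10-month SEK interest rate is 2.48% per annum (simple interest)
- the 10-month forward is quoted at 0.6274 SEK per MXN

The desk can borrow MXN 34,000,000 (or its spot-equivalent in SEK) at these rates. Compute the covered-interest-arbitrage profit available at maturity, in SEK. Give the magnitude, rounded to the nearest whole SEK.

SEK 182,205

T = 10/12 years.
Route A — deposit MXN, sell forward: 34,000,000 × 1.0479166667 × 0.6274 = SEK 22,353,739.17.
Route B — convert at spot, deposit SEK: 34,000,000 × 0.6389 × 1.0206666667 = SEK 22,171,533.73.
The quoted forward overvalues MXN, so borrow SEK, buy MXN at spot, deposit the MXN at 5.75%, and sell the proceeds forward at 0.6274.
The gap between the two covered legs is SEK 182,205.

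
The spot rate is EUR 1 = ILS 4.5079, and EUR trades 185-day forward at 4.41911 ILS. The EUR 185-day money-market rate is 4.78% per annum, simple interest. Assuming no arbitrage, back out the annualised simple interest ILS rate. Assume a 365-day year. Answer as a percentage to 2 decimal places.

T = 185/365 years.
By CIP, F/S equals the ILS-to-EUR growth ratio: 4.41911/4.5079 = 0.9803035.
EUR growth factor: 1 + 0.0478×185/365 = 1.0242274.
Hence g_ILS = 1.0040537.
r = (1.0040537 − 1)/(185/365) = 0.007998 → 0.80%.

0.80%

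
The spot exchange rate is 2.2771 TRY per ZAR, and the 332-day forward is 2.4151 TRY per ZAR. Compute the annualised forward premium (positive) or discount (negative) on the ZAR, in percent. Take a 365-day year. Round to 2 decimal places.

+6.66%

T = 332/365 years.
ZAR trades forward at +6.06034% vs spot over the period.
Annualise by dividing by T: 0.0606034 / (332/365) = 0.066627 → 6.66%.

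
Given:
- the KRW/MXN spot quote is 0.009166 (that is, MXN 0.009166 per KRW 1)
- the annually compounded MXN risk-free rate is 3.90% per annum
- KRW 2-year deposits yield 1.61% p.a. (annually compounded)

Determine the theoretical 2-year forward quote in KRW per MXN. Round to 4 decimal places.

T = 2 years.
MXN accumulates by (1 + 0.0390)^2 = 1.079521.
Growth of 1 KRW over T: (1 + 0.0161)^2 = 1.03245921.
CIP: F = S · (grow MXN)/(grow KRW) = 0.009166 × 1.079521/1.03245921 = 0.00958380669 MXN per KRW.
Quoted the other way: 1/0.00958380669 = 104.3427 KRW per MXN.

104.3427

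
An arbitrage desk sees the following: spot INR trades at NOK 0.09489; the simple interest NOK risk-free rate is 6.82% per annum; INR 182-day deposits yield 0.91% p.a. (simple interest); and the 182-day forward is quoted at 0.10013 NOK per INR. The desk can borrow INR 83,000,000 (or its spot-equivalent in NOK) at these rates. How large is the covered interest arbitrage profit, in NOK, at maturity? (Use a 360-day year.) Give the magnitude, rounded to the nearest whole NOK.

NOK 201,603

T = 182/360 years.
Invest the INR and cover forward: 83,000,000 × 1.004600556 × 0.10013 = NOK 8,349,024.25.
Convert at spot and invest in NOK: 83,000,000 × 0.09489 × 1.034478889 = NOK 8,147,421.25.
The quoted forward overvalues INR, so borrow NOK, buy INR at spot, deposit the INR at 0.91%, and sell the proceeds forward at 0.10013.
Arbitrage profit = |8,349,024.25 − 8,147,421.25| = NOK 201,603.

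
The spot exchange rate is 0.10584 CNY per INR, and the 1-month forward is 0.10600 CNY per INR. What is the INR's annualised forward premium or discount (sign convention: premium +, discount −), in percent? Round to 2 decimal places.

+1.81%

T = 1/12 years.
Period premium: (0.10600 − 0.10584)/0.10584 = 0.0015117.
Annualise by dividing by T: 0.0015117 / (1/12) = 0.018140 → 1.81%.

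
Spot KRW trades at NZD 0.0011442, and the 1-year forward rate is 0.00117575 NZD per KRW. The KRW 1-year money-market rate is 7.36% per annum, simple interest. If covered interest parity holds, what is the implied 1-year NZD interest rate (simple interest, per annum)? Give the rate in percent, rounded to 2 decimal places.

T = 1 year.
F/S = 0.00117575/0.0011442 = 1.0275739 = (growth of NZD) / (growth of KRW).
The KRW side grows by 1 + 0.0736×1 = 1.073600.
That pins the NZD growth at 1.1032033.
r = (1.1032033 − 1)/1 = 0.103203 → 10.32%.

10.32%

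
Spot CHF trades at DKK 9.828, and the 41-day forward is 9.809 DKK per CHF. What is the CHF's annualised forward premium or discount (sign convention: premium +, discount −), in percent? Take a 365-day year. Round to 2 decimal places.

T = 41/365 years.
Period premium: (9.809 − 9.828)/9.828 = -0.0019333.
Per annum: -0.0019333 / (41/365) = -0.017211 = -1.72%.

-1.72%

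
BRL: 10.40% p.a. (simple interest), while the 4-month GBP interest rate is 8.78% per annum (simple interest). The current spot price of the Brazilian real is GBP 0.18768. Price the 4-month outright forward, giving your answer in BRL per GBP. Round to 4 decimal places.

T = 4/12 years.
GBP growth factor: 1 + 0.0878×4/12 = 1.0292667.
BRL accumulates by 1 + 0.1040×4/12 = 1.0346667.
CIP: F = S · (grow GBP)/(grow BRL) = 0.18768 × 1.0292667/1.0346667 = 0.1867005 GBP per BRL.
Invert for BRL per GBP: 1 / 0.1867005 = 5.3562.

5.3562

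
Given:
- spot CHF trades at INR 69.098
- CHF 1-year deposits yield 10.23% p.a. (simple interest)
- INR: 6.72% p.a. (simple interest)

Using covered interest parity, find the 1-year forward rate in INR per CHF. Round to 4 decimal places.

66.8977

T = 1 year.
Growth of 1 INR over T: 1 + 0.0672×1 = 1.067200.
CHF growth factor: 1 + 0.1023×1 = 1.102300.
CIP: F = S · (grow INR)/(grow CHF) = 69.098 × 1.067200/1.102300 = 66.897746 INR per CHF.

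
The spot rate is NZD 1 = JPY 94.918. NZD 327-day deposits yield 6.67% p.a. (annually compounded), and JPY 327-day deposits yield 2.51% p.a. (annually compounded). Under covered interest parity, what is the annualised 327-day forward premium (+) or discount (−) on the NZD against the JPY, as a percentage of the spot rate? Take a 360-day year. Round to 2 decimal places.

T = 327/360 years.
F = S · g_JPY/g_NZD = 94.918 × 1.0227732/1.060405 = 91.549537.
Annualised premium = (F − S)/S × (1/T) = (91.549537 − 94.918)/94.918 ÷ (327/360) = -3.91%.

-3.91%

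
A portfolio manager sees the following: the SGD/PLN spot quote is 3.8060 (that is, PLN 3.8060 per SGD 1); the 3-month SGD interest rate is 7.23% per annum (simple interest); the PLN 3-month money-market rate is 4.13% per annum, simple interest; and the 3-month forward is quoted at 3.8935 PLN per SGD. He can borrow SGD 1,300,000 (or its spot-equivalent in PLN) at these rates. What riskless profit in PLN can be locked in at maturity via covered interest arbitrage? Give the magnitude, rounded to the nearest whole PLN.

T = 3/12 years.
Route A — deposit SGD, sell forward: 1,300,000 × 1.018075 × 3.8935 = PLN 5,153,037.52.
Route B — convert at spot, deposit PLN: 1,300,000 × 3.8060 × 1.010325 = PLN 4,998,886.04.
The quoted forward overvalues SGD, so borrow PLN, buy SGD at spot, deposit the SGD at 7.23%, and sell the proceeds forward at 3.8935.
The gap between the two covered legs is PLN 154,151.

PLN 154,151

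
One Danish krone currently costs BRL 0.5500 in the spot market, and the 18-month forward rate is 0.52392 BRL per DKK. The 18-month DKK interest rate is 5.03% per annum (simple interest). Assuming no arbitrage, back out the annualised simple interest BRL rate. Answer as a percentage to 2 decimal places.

1.63%

T = 18/12 years.
CIP gives F = S · g_BRL/g_DKK, so g_BRL/g_DKK = 0.52392/0.55 = 0.9525818.
DKK growth factor: 1 + 0.0503×18/12 = 1.075450.
That pins the BRL growth at 1.0244541.
r = (1.0244541 − 1)/(18/12) = 0.016303 → 1.63%.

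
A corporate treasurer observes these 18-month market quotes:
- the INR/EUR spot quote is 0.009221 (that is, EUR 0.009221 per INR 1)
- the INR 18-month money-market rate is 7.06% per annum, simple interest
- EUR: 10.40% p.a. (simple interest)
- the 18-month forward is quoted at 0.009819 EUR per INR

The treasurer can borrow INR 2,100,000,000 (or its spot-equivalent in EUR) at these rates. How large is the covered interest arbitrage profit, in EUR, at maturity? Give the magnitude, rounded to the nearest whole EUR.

T = 18/12 years.
Invest the INR and cover forward: 2,100,000,000 × 1.105900 × 0.009819 = EUR 22,803,547.41.
Convert at spot and invest in EUR: 2,100,000,000 × 0.009221 × 1.156000 = EUR 22,384,899.60.
The quoted forward overvalues INR, so borrow EUR, buy INR at spot, deposit the INR at 7.06%, and sell the proceeds forward at 0.009819.
Profit = 22,803,547.41 − 22,384,899.60 = EUR 418,648.

EUR 418,648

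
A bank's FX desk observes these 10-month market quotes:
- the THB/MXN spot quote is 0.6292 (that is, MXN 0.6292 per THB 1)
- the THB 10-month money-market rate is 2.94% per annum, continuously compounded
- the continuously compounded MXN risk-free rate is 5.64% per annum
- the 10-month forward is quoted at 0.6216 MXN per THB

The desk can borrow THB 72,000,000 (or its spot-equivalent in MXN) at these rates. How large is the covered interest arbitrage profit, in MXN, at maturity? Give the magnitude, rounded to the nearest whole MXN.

MXN 1,617,198

T = 10/12 years.
Keep in THB, deliver into the forward: 72,000,000·1.0248025911·0.6216 = MXN 45,865,244.93.
Swap to MXN now, deposit: 72,000,000·0.6292·1.0481220091 = MXN 47,482,442.51.
The quoted forward undervalues THB, so borrow THB, convert to MXN at spot, deposit the MXN at 5.64%, and buy THB forward at 0.6216 to cover the loan.
Profit = 47,482,442.51 − 45,865,244.93 = MXN 1,617,198.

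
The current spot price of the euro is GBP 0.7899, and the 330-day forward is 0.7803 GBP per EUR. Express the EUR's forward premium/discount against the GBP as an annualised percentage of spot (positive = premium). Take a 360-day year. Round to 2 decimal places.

-1.33%

T = 330/360 years.
Period premium: (0.7803 − 0.7899)/0.7899 = -0.0121534.
Per annum: -0.0121534 / (330/360) = -0.013258 = -1.33%.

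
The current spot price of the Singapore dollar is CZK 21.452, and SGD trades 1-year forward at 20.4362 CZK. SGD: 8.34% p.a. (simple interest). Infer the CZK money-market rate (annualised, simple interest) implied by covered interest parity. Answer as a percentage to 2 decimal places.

T = 1 year.
By CIP, F/S equals the CZK-to-SGD growth ratio: 20.4362/21.452 = 0.9526478.
SGD growth factor: 1 + 0.0834×1 = 1.083400.
That pins the CZK growth at 1.0320986.
(1.0320986 − 1)/T = 0.032099, i.e. 3.21%.

3.21%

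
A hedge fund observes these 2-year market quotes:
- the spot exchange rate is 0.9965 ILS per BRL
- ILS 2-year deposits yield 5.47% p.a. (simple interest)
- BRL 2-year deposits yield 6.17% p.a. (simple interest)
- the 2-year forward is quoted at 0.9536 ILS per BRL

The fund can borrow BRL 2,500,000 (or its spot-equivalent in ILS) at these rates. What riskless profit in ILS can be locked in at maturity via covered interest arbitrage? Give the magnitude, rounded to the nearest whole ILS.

ILS 85,607

T = 2 years.
Route A — deposit BRL, sell forward: 2,500,000 × 1.123400 × 0.9536 = ILS 2,678,185.60.
Route B — convert at spot, deposit ILS: 2,500,000 × 0.9965 × 1.109400 = ILS 2,763,792.75.
The quoted forward undervalues BRL, so borrow BRL, convert to ILS at spot, deposit the ILS at 5.47%, and buy BRL forward at 0.9536 to cover the loan.
The gap between the two covered legs is ILS 85,607.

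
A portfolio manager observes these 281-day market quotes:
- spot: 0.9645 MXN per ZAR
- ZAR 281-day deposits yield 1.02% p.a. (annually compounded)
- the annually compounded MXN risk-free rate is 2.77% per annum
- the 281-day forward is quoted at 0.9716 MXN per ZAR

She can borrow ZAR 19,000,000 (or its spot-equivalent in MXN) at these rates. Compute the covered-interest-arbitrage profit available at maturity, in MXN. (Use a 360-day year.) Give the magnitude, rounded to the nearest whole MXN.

MXN 113,320

T = 281/360 years.
Invest the ZAR and cover forward: 19,000,000 × 1.007952793 × 0.9716 = MXN 18,607,211.74.
Convert at spot and invest in MXN: 19,000,000 × 0.9645 × 1.0215564036 = MXN 18,720,531.87.
The quoted forward undervalues ZAR, so borrow ZAR, convert to MXN at spot, deposit the MXN at 2.77%, and buy ZAR forward at 0.9716 to cover the loan.
The gap between the two covered legs is MXN 113,320.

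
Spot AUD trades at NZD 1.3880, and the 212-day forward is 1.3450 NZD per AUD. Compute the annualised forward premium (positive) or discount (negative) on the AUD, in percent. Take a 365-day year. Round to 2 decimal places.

T = 212/365 years.
(F − S)/S = (1.3450 − 1.388)/1.388 = -0.0309798.
Annualise by dividing by T: -0.0309798 / (212/365) = -0.053338 → -5.33%.

-5.33%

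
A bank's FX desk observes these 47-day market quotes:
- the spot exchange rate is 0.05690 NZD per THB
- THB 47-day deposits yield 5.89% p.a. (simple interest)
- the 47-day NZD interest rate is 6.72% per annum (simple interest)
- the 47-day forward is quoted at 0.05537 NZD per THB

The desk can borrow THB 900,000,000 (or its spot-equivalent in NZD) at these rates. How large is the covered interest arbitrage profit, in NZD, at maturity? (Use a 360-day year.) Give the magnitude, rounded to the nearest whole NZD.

T = 47/360 years.
Invest the THB and cover forward: 900,000,000 × 1.0076897222 × 0.05537 = NZD 50,216,201.93.
Convert at spot and invest in NZD: 900,000,000 × 0.05690 × 1.0087733333 = NZD 51,659,282.40.
The quoted forward undervalues THB, so borrow THB, convert to NZD at spot, deposit the NZD at 6.72%, and buy THB forward at 0.05537 to cover the loan.
The gap between the two covered legs is NZD 1,443,080.

NZD 1,443,080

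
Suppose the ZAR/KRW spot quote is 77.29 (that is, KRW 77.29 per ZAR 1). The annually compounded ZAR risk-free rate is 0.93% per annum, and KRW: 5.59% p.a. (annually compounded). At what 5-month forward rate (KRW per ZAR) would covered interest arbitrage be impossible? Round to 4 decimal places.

T = 5/12 years.
KRW growth factor: (1 + 0.0559)^(5/12) = 1.02292273.
ZAR accumulates by (1 + 0.0093)^(5/12) = 1.00386454.
Forward (KRW per ZAR) = 77.29 × 1.02292273 / 1.00386454 = 78.757337.

78.7573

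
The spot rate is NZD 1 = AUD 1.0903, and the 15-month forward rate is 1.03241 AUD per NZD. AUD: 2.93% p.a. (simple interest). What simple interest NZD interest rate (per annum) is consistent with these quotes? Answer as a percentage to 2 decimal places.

7.58%

T = 15/12 years.
CIP gives F = S · g_AUD/g_NZD, so g_AUD/g_NZD = 1.03241/1.0903 = 0.9469045.
The AUD side grows by 1 + 0.0293×15/12 = 1.036625.
Hence g_NZD = 1.0947514.
r = (1.0947514 − 1)/(15/12) = 0.075801 → 7.58%.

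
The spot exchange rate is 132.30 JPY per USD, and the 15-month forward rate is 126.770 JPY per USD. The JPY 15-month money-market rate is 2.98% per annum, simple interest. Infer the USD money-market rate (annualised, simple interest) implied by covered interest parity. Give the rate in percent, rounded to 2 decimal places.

6.60%

T = 15/12 years.
CIP gives F = S · g_JPY/g_USD, so g_JPY/g_USD = 126.77/132.3 = 0.9582011.
The JPY side grows by 1 + 0.0298×15/12 = 1.037250.
So the USD growth factor = 1.0824972.
(1.0824972 − 1)/T = 0.065998, i.e. 6.60%.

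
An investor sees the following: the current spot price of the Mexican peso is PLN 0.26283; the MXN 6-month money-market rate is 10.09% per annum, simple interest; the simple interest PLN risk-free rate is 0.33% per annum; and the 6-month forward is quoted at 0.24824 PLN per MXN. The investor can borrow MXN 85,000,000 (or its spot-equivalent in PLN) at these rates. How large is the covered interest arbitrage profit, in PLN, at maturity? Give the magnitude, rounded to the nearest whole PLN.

PLN 212,497

T = 6/12 years.
Route A — deposit MXN, sell forward: 85,000,000 × 1.050450 × 0.24824 = PLN 22,164,915.18.
Route B — convert at spot, deposit PLN: 85,000,000 × 0.26283 × 1.001650 = PLN 22,377,411.91.
The quoted forward undervalues MXN, so borrow MXN, convert to PLN at spot, deposit the PLN at 0.33%, and buy MXN forward at 0.24824 to cover the loan.
Arbitrage profit = |22,164,915.18 − 22,377,411.91| = PLN 212,497.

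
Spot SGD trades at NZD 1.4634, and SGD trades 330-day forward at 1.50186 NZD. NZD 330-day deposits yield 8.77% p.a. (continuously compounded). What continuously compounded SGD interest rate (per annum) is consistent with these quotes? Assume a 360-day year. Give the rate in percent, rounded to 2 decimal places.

T = 330/360 years.
F/S = 1.50186/1.4634 = 1.0262813 = (growth of NZD) / (growth of SGD).
The NZD side grows by e^(0.0877×330/360) = 1.0837114.
That pins the SGD growth at 1.0559594.
Take logs: ln 1.0559594 / (330/360) = 0.059400, so 5.94%.

5.94%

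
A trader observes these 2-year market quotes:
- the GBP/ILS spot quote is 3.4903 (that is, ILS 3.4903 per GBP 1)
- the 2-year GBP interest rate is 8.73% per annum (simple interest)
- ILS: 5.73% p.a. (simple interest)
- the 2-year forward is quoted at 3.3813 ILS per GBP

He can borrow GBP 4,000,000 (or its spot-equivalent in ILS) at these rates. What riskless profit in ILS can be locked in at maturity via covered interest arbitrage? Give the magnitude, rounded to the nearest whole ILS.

ILS 325,546

T = 2 years.
Route A — deposit GBP, sell forward: 4,000,000 × 1.174600 × 3.3813 = ILS 15,886,699.92.
Route B — convert at spot, deposit ILS: 4,000,000 × 3.4903 × 1.114600 = ILS 15,561,153.52.
The quoted forward overvalues GBP, so borrow ILS, buy GBP at spot, deposit the GBP at 8.73%, and sell the proceeds forward at 3.3813.
The gap between the two covered legs is ILS 325,546.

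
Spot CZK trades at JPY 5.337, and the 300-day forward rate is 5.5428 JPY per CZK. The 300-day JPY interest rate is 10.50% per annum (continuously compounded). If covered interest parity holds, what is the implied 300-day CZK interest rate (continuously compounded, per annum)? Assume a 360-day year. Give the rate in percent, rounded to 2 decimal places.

T = 300/360 years.
CIP gives F = S · g_JPY/g_CZK, so g_JPY/g_CZK = 5.5428/5.337 = 1.0385610.
JPY growth factor: e^(0.1050×300/360) = 1.0914423.
Hence g_CZK = 1.0509179.
Take logs: ln 1.0509179 / (300/360) = 0.059597, so 5.96%.

5.96%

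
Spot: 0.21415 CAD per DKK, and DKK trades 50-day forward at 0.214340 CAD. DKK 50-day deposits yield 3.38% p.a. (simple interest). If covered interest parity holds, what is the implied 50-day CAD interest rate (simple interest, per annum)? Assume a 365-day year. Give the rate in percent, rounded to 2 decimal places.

T = 50/365 years.
F/S = 0.21434/0.21415 = 1.0008872 = (growth of CAD) / (growth of DKK).
The DKK side grows by 1 + 0.0338×50/365 = 1.0046301.
That pins the CAD growth at 1.0055214.
(1.0055214 − 1)/T = 0.040306, i.e. 4.03%.

4.03%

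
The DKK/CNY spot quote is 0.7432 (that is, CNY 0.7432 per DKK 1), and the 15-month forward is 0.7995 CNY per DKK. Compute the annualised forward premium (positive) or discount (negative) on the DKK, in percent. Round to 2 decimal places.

+6.06%

T = 15/12 years.
(F − S)/S = (0.7995 − 0.7432)/0.7432 = 0.0757535.
Annualise by dividing by T: 0.0757535 / (15/12) = 0.060603 → 6.06%.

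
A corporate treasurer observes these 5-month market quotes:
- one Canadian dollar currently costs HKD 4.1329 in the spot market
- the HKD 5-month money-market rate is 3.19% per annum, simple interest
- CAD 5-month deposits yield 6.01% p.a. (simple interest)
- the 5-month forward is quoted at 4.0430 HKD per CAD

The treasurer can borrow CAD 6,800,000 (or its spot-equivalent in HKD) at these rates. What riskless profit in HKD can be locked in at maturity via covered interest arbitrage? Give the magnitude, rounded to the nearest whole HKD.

HKD 296,410

T = 5/12 years.
Invest the CAD and cover forward: 6,800,000 × 1.0250416667 × 4.0430 = HKD 28,180,855.52.
Convert at spot and invest in HKD: 6,800,000 × 4.1329 × 1.0132916667 = HKD 28,477,265.28.
The quoted forward undervalues CAD, so borrow CAD, convert to HKD at spot, deposit the HKD at 3.19%, and buy CAD forward at 4.0430 to cover the loan.
The gap between the two covered legs is HKD 296,410.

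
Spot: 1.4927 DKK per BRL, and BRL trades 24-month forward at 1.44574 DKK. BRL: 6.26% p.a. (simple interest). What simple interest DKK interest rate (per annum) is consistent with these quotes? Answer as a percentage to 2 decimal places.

4.49%

T = 2 years.
CIP gives F = S · g_DKK/g_BRL, so g_DKK/g_BRL = 1.44574/1.4927 = 0.9685402.
BRL growth factor: 1 + 0.0626×2 = 1.125200.
That pins the DKK growth at 1.0898014.
r = (1.0898014 − 1)/2 = 0.044901 → 4.49%.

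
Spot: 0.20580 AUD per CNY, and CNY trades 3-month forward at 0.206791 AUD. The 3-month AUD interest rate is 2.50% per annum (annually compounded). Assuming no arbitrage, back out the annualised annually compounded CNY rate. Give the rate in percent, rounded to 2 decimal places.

0.55%

T = 3/12 years.
CIP gives F = S · g_AUD/g_CNY, so g_AUD/g_CNY = 0.206791/0.2058 = 1.0048154.
The AUD side grows by (1 + 0.0250)^(3/12) = 1.0061922.
That pins the CNY growth at 1.0013702.
Annualise: 1.0013702^(12/3) − 1 = 0.005492 = 0.55%.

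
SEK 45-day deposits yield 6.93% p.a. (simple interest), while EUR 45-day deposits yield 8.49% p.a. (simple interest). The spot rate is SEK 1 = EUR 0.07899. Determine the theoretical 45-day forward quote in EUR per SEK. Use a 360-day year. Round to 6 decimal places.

T = 45/360 years.
EUR accumulates by 1 + 0.0849×45/360 = 1.0106125.
SEK accumulates by 1 + 0.0693×45/360 = 1.0086625.
CIP: F = S · (grow EUR)/(grow SEK) = 0.07899 × 1.0106125/1.0086625 = 0.07914271 EUR per SEK.

0.079143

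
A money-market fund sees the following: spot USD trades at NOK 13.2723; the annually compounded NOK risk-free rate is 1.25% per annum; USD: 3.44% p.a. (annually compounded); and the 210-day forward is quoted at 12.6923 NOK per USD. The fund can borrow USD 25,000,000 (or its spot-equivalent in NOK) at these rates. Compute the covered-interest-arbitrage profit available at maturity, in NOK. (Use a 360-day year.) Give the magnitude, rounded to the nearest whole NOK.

T = 210/360 years.
Route A — deposit USD, sell forward: 25,000,000 × 1.01992514425 × 12.6923 = NOK 323,629,897.71.
Route B — convert at spot, deposit NOK: 25,000,000 × 13.2723 × 1.0072727892 = NOK 334,220,666.00.
The quoted forward undervalues USD, so borrow USD, convert to NOK at spot, deposit the NOK at 1.25%, and buy USD forward at 12.6923 to cover the loan.
The gap between the two covered legs is NOK 10,590,768.

NOK 10,590,768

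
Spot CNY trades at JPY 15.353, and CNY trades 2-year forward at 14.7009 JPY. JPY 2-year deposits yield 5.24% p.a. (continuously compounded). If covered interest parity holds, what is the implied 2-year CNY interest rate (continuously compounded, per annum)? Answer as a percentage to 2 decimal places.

7.41%

T = 2 years.
CIP gives F = S · g_JPY/g_CNY, so g_JPY/g_CNY = 14.7009/15.353 = 0.9575262.
The JPY side grows by e^(0.0524×2) = 1.1104885.
That pins the CNY growth at 1.1597474.
r = ln(1.1597474)/2 = 0.074101 → 7.41%.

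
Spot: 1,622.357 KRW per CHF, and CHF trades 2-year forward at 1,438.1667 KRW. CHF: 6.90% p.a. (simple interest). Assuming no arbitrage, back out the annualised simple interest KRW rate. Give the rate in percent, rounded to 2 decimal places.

0.44%

T = 2 years.
CIP gives F = S · g_KRW/g_CHF, so g_KRW/g_CHF = 1438.1667/1622.357 = 0.8864675.
The CHF side grows by 1 + 0.0690×2 = 1.138000.
That pins the KRW growth at 1.008800.
r = (1.008800 − 1)/2 = 0.004400 → 0.44%.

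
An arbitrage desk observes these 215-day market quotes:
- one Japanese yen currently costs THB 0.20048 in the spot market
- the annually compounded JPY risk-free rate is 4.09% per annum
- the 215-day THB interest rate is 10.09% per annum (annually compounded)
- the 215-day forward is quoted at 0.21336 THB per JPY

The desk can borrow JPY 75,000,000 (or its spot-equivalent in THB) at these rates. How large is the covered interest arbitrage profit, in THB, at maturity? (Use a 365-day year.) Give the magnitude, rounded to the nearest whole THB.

T = 215/365 years.
Keep in JPY, deliver into the forward: 75,000,000·1.0238931122·0.21336 = THB 16,384,337.58.
Swap to THB now, deposit: 75,000,000·0.20048·1.0582571517 = THB 15,911,954.53.
The quoted forward overvalues JPY, so borrow THB, buy JPY at spot, deposit the JPY at 4.09%, and sell the proceeds forward at 0.21336.
Arbitrage profit = |16,384,337.58 − 15,911,954.53| = THB 472,383.

THB 472,383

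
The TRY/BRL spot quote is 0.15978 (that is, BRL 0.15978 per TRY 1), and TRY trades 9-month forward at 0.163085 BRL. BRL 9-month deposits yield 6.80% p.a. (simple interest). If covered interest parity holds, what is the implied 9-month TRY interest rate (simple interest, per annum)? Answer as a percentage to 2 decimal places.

3.96%

T = 9/12 years.
F/S = 0.163085/0.15978 = 1.0206847 = (growth of BRL) / (growth of TRY).
BRL growth factor: 1 + 0.0680×9/12 = 1.051000.
That pins the TRY growth at 1.0297009.
(1.0297009 − 1)/T = 0.039601, i.e. 3.96%.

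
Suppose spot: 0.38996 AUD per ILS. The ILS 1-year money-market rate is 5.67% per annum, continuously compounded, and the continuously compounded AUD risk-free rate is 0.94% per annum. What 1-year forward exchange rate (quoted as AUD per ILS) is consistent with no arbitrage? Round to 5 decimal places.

T = 1 year.
AUD growth factor: e^(0.0094×1) = 1.0094443.
ILS accumulates by e^(0.0567×1) = 1.0583383.
Forward (AUD per ILS) = 0.38996 × 1.0094443 / 1.0583383 = 0.3719443.

0.37194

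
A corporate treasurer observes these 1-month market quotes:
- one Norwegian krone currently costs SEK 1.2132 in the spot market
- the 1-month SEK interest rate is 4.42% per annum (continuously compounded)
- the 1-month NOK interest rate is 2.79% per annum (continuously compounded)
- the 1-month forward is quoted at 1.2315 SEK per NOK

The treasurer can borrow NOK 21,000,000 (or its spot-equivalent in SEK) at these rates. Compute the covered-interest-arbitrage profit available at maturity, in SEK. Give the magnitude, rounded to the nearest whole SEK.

T = 1/12 years.
Invest the NOK and cover forward: 21,000,000 × 1.0023277049 × 1.2315 = SEK 25,921,697.94.
Convert at spot and invest in SEK: 21,000,000 × 1.2132 × 1.0036901251 = SEK 25,571,214.06.
The quoted forward overvalues NOK, so borrow SEK, buy NOK at spot, deposit the NOK at 2.79%, and sell the proceeds forward at 1.2315.
The gap between the two covered legs is SEK 350,484.

SEK 350,484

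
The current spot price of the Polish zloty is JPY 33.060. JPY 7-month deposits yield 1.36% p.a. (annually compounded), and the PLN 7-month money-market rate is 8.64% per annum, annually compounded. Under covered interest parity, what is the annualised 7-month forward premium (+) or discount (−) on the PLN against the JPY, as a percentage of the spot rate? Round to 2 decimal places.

-6.80%

T = 7/12 years.
CIP forward (JPY per PLN) = 33.06 × 1.007911/1.049528 = 31.749070.
(F − S)/S ÷ T = (31.749070 − 33.06)/33.06/(7/12) = -0.067977 → -6.80%.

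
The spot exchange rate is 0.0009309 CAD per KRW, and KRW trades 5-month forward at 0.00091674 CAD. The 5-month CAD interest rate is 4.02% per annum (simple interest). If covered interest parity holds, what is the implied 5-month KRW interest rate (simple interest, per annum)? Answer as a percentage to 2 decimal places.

T = 5/12 years.
By CIP, F/S equals the CAD-to-KRW growth ratio: 0.00091674/0.0009309 = 0.9847889.
The CAD side grows by 1 + 0.0402×5/12 = 1.016750.
So the KRW growth factor = 1.0324548.
r = (1.0324548 − 1)/(5/12) = 0.077892 → 7.79%.

7.79%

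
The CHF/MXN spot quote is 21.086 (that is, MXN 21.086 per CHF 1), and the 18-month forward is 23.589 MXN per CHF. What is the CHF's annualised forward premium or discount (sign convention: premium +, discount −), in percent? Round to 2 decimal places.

T = 18/12 years.
CHF trades forward at +11.87044% vs spot over the period.
Annualise by dividing by T: 0.1187044 / (18/12) = 0.079136 → 7.91%.

+7.91%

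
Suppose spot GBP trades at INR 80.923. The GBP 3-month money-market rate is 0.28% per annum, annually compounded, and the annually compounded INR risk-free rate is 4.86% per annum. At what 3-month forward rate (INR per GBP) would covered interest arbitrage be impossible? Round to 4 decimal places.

81.8316

T = 3/12 years.
INR accumulates by (1 + 0.0486)^(3/12) = 1.01193464.
Growth of 1 GBP over T: (1 + 0.0028)^(3/12) = 1.00069927.
CIP: F = S · (grow INR)/(grow GBP) = 80.923 × 1.01193464/1.00069927 = 81.831565 INR per GBP.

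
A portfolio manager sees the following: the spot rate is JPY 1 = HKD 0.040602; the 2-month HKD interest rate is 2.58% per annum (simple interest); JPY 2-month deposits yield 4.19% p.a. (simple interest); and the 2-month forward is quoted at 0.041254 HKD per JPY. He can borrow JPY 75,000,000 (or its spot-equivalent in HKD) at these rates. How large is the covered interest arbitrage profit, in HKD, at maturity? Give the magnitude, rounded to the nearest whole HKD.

HKD 57,413

T = 2/12 years.
Keep in JPY, deliver into the forward: 75,000,000·1.006983333·0.041254 = HKD 3,115,656.78.
Swap to HKD now, deposit: 75,000,000·0.040602·1.004300 = HKD 3,058,244.15.
The quoted forward overvalues JPY, so borrow HKD, buy JPY at spot, deposit the JPY at 4.19%, and sell the proceeds forward at 0.041254.
The gap between the two covered legs is HKD 57,413.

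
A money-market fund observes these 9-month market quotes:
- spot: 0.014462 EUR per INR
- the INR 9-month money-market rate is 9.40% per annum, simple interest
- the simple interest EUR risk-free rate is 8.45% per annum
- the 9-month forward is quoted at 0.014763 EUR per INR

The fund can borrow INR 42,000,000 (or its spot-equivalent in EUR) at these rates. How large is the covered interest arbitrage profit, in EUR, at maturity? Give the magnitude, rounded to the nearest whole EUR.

EUR 17,861

T = 9/12 years.
Keep in INR, deliver into the forward: 42,000,000·1.070500·0.014763 = EUR 663,759.24.
Swap to EUR now, deposit: 42,000,000·0.014462·1.063375 = EUR 645,898.23.
The quoted forward overvalues INR, so borrow EUR, buy INR at spot, deposit the INR at 9.40%, and sell the proceeds forward at 0.014763.
Arbitrage profit = |663,759.24 − 645,898.23| = EUR 17,861.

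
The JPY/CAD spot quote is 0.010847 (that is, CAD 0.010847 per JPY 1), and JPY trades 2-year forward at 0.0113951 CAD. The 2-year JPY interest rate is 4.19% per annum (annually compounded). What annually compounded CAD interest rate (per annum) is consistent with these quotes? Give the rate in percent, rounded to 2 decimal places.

T = 2 years.
By CIP, F/S equals the CAD-to-JPY growth ratio: 0.0113951/0.010847 = 1.0505301.
JPY growth factor: (1 + 0.0419)^2 = 1.0855556.
That pins the CAD growth at 1.1404088.
r = 1.1404088^(1/2) − 1 = 0.067899 → 6.79%.

6.79%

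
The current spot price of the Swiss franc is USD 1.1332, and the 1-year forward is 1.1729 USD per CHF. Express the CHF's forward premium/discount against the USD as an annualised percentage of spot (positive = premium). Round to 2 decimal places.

+3.50%

T = 1 year.
CHF trades forward at +3.50335% vs spot over the period.
Per annum: 0.0350335 / 1 = 0.035034 = 3.50%.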